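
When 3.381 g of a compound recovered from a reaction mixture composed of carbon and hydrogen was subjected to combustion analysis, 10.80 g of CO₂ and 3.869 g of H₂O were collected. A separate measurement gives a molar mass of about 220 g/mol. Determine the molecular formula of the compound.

mol C = 10.80 g CO₂ ÷ 44.009 g/mol = 0.24540 mol
mol H = 2 × 3.869 g H₂O ÷ 18.015 g/mol = 0.42953 mol
Divide by the smallest (0.24540 mol): C 1.000, H 1.750
Multiplying each by 4 gives whole numbers: C 4.00, H 7.00
Empirical formula: C4H7
Empirical-formula mass = 55.10 g/mol; 220 ÷ 55.10 ≈ 4, so the molecular formula is C16H28.

C16H28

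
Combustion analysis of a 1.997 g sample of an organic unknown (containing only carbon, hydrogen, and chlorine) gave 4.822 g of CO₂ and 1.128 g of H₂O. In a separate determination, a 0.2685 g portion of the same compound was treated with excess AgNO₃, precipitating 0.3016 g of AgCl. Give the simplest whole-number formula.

mol C = 4.822 g CO₂ ÷ 44.009 g/mol = 0.10957 mol
mol H = 2 × 1.128 g H₂O ÷ 18.015 g/mol = 0.12523 mol
From the AgCl data: mol Cl per gram of compound = (0.3016 ÷ 143.318) ÷ 0.2685 = 0.0078377 mol/g, so in the 1.997 g combustion sample mol Cl = 0.015652 mol
Divide by the smallest (0.015652 mol): C 7.000, H 8.001, Cl 1.000

C7H8Cl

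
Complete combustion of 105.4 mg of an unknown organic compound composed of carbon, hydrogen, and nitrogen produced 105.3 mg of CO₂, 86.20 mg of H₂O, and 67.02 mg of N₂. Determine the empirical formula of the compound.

mol C = 0.1053 g CO₂ ÷ 44.009 g/mol = 0.0023927 mol
mol H = 2 × 0.08620 g H₂O ÷ 18.015 g/mol = 0.0095698 mol
mol N = 2 × 0.06702 g N₂ ÷ 28.014 g/mol = 0.0047848 mol
Divide by the smallest (0.0023927 mol): C 1.000, H 4.000, N 2.000

CH4N2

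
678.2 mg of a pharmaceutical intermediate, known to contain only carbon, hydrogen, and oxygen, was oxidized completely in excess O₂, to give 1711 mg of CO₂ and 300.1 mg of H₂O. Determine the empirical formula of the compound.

C7H6O2

mol C = 1.711 g CO₂ ÷ 44.009 g/mol = 0.038878 mol
mol H = 2 × 0.3001 g H₂O ÷ 18.015 g/mol = 0.033317 mol
mass O = 0.6782 − (0.46697 + 0.033583) = 0.17765 g → mol O = 0.17765 ÷ 15.999 = 0.011104 mol
Divide by the smallest (0.011104 mol): C 3.501, H 3.001, O 1.000
Multiplying each by 2 gives whole numbers: C 7.00, H 6.00, O 2.00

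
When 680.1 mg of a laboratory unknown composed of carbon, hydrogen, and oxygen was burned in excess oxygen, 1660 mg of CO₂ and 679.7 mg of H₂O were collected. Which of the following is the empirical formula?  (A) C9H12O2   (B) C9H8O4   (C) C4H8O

mol C = 1.660 g CO₂ ÷ 44.009 g/mol = 0.037720 mol
mol H = 2 × 0.6797 g H₂O ÷ 18.015 g/mol = 0.075459 mol
mass O = 0.6801 − (0.45305 + 0.076063) = 0.15099 g → mol O = 0.15099 ÷ 15.999 = 0.0094373 mol
Divide by the smallest (0.0094373 mol): C 3.997, H 7.996, O 1.000

(C) C4H8O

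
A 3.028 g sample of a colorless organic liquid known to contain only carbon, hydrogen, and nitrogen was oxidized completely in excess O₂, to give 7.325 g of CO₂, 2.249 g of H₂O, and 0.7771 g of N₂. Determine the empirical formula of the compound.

mol C = 7.325 g CO₂ ÷ 44.009 g/mol = 0.16644 mol
mol H = 2 × 2.249 g H₂O ÷ 18.015 g/mol = 0.24968 mol
mol N = 2 × 0.7771 g N₂ ÷ 28.014 g/mol = 0.055479 mol
Divide by the smallest (0.055479 mol): C 3.000, H 4.500, N 1.000
Multiplying each by 2 gives whole numbers: C 6.00, H 9.00, N 2.00

C6H9N2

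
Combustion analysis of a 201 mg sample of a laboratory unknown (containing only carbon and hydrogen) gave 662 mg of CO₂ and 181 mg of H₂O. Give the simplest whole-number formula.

C3H4

mol C = 0.662 g CO₂ ÷ 44.009 g/mol = 0.01504 mol
mol H = 2 × 0.181 g H₂O ÷ 18.015 g/mol = 0.02009 mol
Divide by the smallest (0.01504 mol): C 1.000, H 1.336
Multiplying each by 3 gives whole numbers: C 3.00, H 4.01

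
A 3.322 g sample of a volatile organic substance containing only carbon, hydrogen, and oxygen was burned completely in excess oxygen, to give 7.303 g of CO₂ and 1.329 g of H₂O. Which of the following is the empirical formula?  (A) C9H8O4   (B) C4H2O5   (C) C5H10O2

mol C = 7.303 g CO₂ ÷ 44.009 g/mol = 0.16594 mol
mol H = 2 × 1.329 g H₂O ÷ 18.015 g/mol = 0.14754 mol
mass O = 3.322 − (1.9931 + 0.14872) = 1.1801 g → mol O = 1.1801 ÷ 15.999 = 0.073763 mol
Divide by the smallest (0.073763 mol): C 2.250, H 2.000, O 1.000
Multiplying each by 4 gives whole numbers: C 9.00, H 8.00, O 4.00

(A) C9H8O4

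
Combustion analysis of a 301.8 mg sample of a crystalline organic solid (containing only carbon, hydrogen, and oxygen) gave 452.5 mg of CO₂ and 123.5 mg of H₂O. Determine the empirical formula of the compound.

mol C = 0.4525 g CO₂ ÷ 44.009 g/mol = 0.010282 mol
mol H = 2 × 0.1235 g H₂O ÷ 18.015 g/mol = 0.013711 mol
mass O = 0.3018 − (0.12350 + 0.013820) = 0.16448 g → mol O = 0.16448 ÷ 15.999 = 0.010281 mol
Divide by the smallest (0.010281 mol): C 1.000, H 1.334, O 1.000
Multiplying each by 3 gives whole numbers: C 3.00, H 4.00, O 3.00

C3H4O3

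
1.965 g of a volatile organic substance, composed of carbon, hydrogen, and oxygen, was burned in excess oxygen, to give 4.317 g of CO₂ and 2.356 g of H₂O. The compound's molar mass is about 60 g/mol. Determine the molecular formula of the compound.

C3H8O

mol C = 4.317 g CO₂ ÷ 44.009 g/mol = 0.098094 mol
mol H = 2 × 2.356 g H₂O ÷ 18.015 g/mol = 0.26156 mol
mass O = 1.965 − (1.1782 + 0.26365) = 0.52315 g → mol O = 0.52315 ÷ 15.999 = 0.032699 mol
Divide by the smallest (0.032699 mol): C 3.000, H 7.999, O 1.000
Empirical formula: C3H8O
Empirical-formula mass = 60.10 g/mol; 60 ÷ 60.10 ≈ 1, so the molecular formula is C3H8O.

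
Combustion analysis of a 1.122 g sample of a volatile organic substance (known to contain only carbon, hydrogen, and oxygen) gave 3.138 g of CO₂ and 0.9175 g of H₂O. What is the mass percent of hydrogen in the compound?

9.15%

mol C = 3.138 g CO₂ ÷ 44.009 g/mol = 0.071304 mol
mol H = 2 × 0.9175 g H₂O ÷ 18.015 g/mol = 0.10186 mol
mass O = 1.122 − (0.85643 + 0.10267) = 0.16290 g → mol O = 0.16290 ÷ 15.999 = 0.010182 mol
mass % H = 0.10267 g ÷ 1.122 g × 100%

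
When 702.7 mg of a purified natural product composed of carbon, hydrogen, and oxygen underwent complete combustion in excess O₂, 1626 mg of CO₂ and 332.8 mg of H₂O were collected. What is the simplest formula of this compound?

C8H8O3

mol C = 1.626 g CO₂ ÷ 44.009 g/mol = 0.036947 mol
mol H = 2 × 0.3328 g H₂O ÷ 18.015 g/mol = 0.036947 mol
mass O = 0.7027 − (0.44377 + 0.037243) = 0.22169 g → mol O = 0.22169 ÷ 15.999 = 0.013856 mol
Divide by the smallest (0.013856 mol): C 2.666, H 2.666, O 1.000
Multiplying each by 3 gives whole numbers: C 8.00, H 8.00, O 3.00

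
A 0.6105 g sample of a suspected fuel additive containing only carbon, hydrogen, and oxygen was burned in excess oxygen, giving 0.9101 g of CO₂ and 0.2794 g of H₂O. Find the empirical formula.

C2H3O2

mol C = 0.9101 g CO₂ ÷ 44.009 g/mol = 0.020680 mol
mol H = 2 × 0.2794 g H₂O ÷ 18.015 g/mol = 0.031019 mol
mass O = 0.6105 − (0.24839 + 0.031267) = 0.33085 g → mol O = 0.33085 ÷ 15.999 = 0.020679 mol
Divide by the smallest (0.020679 mol): C 1.000, H 1.500, O 1.000
Multiplying each by 2 gives whole numbers: C 2.00, H 3.00, O 2.00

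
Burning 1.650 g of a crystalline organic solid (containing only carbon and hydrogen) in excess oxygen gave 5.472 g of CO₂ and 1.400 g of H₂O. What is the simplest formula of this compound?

C4H5

mol C = 5.472 g CO₂ ÷ 44.009 g/mol = 0.12434 mol
mol H = 2 × 1.400 g H₂O ÷ 18.015 g/mol = 0.15543 mol
Divide by the smallest (0.12434 mol): C 1.000, H 1.250
Multiplying each by 4 gives whole numbers: C 4.00, H 5.00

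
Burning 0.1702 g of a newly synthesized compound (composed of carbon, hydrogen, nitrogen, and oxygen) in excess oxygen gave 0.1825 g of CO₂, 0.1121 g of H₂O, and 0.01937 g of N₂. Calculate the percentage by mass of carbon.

29.26%

mol C = 0.1825 g CO₂ ÷ 44.009 g/mol = 0.0041469 mol
mol H = 2 × 0.1121 g H₂O ÷ 18.015 g/mol = 0.012445 mol
mol N = 2 × 0.01937 g N₂ ÷ 28.014 g/mol = 0.0013829 mol
mass O = 0.1702 − (0.049808 + 0.012545 + 0.019370) = 0.088477 g → mol O = 0.088477 ÷ 15.999 = 0.0055302 mol
mass % C = 0.049808 g ÷ 0.1702 g × 100%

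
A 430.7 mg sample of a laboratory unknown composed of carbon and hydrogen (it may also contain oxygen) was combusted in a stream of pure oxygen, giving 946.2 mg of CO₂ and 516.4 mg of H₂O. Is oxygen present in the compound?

mol C = 0.9462 g CO₂ ÷ 44.009 g/mol = 0.021500 mol
mol H = 2 × 0.5164 g H₂O ÷ 18.015 g/mol = 0.057330 mol
C and H account for only 0.31603 g of the 0.4307 g sample; the remaining 0.11467 g must be oxygen.

yes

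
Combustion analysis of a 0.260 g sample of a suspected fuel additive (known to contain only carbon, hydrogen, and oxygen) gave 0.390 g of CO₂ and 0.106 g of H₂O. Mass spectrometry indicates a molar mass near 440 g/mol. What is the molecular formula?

mol C = 0.390 g CO₂ ÷ 44.009 g/mol = 0.008862 mol
mol H = 2 × 0.106 g H₂O ÷ 18.015 g/mol = 0.01177 mol
mass O = 0.260 − (0.1064 + 0.01186) = 0.1417 g → mol O = 0.1417 ÷ 15.999 = 0.008857 mol
Divide by the smallest (0.008857 mol): C 1.001, H 1.329, O 1.000
Multiplying each by 3 gives whole numbers: C 3.00, H 3.99, O 3.00
Empirical formula: C3H4O3
Empirical-formula mass = 88.06 g/mol; 440 ÷ 88.06 ≈ 5, so the molecular formula is C15H20O15.

C15H20O15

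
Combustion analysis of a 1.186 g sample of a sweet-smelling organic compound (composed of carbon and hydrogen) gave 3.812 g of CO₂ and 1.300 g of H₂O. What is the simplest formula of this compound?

mol C = 3.812 g CO₂ ÷ 44.009 g/mol = 0.086619 mol
mol H = 2 × 1.300 g H₂O ÷ 18.015 g/mol = 0.14432 mol
Divide by the smallest (0.086619 mol): C 1.000, H 1.666
Multiplying each by 3 gives whole numbers: C 3.00, H 5.00

C3H5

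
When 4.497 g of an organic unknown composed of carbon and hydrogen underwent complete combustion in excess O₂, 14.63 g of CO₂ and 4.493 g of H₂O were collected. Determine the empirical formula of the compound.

mol C = 14.63 g CO₂ ÷ 44.009 g/mol = 0.33243 mol
mol H = 2 × 4.493 g H₂O ÷ 18.015 g/mol = 0.49881 mol
Divide by the smallest (0.33243 mol): C 1.000, H 1.500
Multiplying each by 2 gives whole numbers: C 2.00, H 3.00

C2H3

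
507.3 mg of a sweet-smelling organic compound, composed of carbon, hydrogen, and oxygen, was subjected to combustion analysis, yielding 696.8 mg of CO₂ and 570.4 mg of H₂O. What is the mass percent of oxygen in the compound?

49.93%

mol C = 0.6968 g CO₂ ÷ 44.009 g/mol = 0.015833 mol
mol H = 2 × 0.5704 g H₂O ÷ 18.015 g/mol = 0.063325 mol
mass O = 0.5073 − (0.19017 + 0.063832) = 0.25330 g → mol O = 0.25330 ÷ 15.999 = 0.015832 mol
mass % O = 0.25330 g ÷ 0.5073 g × 100%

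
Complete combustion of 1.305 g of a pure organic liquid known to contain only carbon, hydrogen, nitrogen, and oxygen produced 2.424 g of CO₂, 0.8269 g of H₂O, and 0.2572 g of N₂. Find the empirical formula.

mol C = 2.424 g CO₂ ÷ 44.009 g/mol = 0.055080 mol
mol H = 2 × 0.8269 g H₂O ÷ 18.015 g/mol = 0.091801 mol
mol N = 2 × 0.2572 g N₂ ÷ 28.014 g/mol = 0.018362 mol
mass O = 1.305 − (0.66156 + 0.092536 + 0.25720) = 0.29370 g → mol O = 0.29370 ÷ 15.999 = 0.018358 mol
Divide by the smallest (0.018358 mol): C 3.000, H 5.001, N 1.000, O 1.000

C3H5NO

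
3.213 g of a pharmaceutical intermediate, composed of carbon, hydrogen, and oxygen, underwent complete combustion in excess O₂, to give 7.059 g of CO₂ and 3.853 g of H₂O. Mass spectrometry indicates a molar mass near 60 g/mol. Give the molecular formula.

mol C = 7.059 g CO₂ ÷ 44.009 g/mol = 0.16040 mol
mol H = 2 × 3.853 g H₂O ÷ 18.015 g/mol = 0.42775 mol
mass O = 3.213 − (1.9266 + 0.43118) = 0.85527 g → mol O = 0.85527 ÷ 15.999 = 0.053458 mol
Divide by the smallest (0.053458 mol): C 3.000, H 8.002, O 1.000
Empirical formula: C3H8O
Empirical-formula mass = 60.10 g/mol; 60 ÷ 60.10 ≈ 1, so the molecular formula is C3H8O.

C3H8O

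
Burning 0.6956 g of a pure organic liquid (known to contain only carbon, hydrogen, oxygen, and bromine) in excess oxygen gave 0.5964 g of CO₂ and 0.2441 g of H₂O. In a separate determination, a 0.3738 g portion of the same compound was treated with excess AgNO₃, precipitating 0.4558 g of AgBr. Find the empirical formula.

mol C = 0.5964 g CO₂ ÷ 44.009 g/mol = 0.013552 mol
mol H = 2 × 0.2441 g H₂O ÷ 18.015 g/mol = 0.027100 mol
From the AgBr data: mol Br per gram of compound = (0.4558 ÷ 187.772) ÷ 0.3738 = 0.0064939 mol/g, so in the 0.6956 g combustion sample mol Br = 0.0045171 mol
mass O = 0.6956 − (0.16277 + 0.027316 + 0.36094) = 0.14458 g → mol O = 0.14458 ÷ 15.999 = 0.0090365 mol
Divide by the smallest (0.0045171 mol): C 3.000, H 5.999, Br 1.000, O 2.000

C3H6BrO2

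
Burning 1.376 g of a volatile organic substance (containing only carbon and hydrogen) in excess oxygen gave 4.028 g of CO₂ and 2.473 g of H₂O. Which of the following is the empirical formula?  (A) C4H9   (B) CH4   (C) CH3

mol C = 4.028 g CO₂ ÷ 44.009 g/mol = 0.091527 mol
mol H = 2 × 2.473 g H₂O ÷ 18.015 g/mol = 0.27455 mol
Divide by the smallest (0.091527 mol): C 1.000, H 3.000

(C) CH3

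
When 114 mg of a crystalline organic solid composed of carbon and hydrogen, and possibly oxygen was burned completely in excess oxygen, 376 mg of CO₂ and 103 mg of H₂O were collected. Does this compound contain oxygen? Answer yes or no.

no

mol C = 0.376 g CO₂ ÷ 44.009 g/mol = 0.008544 mol
mol H = 2 × 0.103 g H₂O ÷ 18.015 g/mol = 0.01143 mol
C and H together account for 0.1141 g — essentially the entire 0.114 g sample — so the compound contains no oxygen.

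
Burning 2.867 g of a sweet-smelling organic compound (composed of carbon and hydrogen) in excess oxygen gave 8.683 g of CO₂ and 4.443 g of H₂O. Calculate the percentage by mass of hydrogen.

17.34%

mol C = 8.683 g CO₂ ÷ 44.009 g/mol = 0.19730 mol
mol H = 2 × 4.443 g H₂O ÷ 18.015 g/mol = 0.49326 mol
mass % H = 0.49720 g ÷ 2.867 g × 100%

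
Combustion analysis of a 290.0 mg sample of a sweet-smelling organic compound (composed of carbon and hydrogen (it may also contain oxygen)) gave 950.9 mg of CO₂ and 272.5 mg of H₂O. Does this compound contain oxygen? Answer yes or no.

no

mol C = 0.9509 g CO₂ ÷ 44.009 g/mol = 0.021607 mol
mol H = 2 × 0.2725 g H₂O ÷ 18.015 g/mol = 0.030253 mol
C and H together account for 0.29002 g — essentially the entire 0.2900 g sample — so the compound contains no oxygen.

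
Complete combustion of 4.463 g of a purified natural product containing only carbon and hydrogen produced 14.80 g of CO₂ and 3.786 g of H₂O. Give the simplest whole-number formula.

C4H5

mol C = 14.80 g CO₂ ÷ 44.009 g/mol = 0.33629 mol
mol H = 2 × 3.786 g H₂O ÷ 18.015 g/mol = 0.42032 mol
Divide by the smallest (0.33629 mol): C 1.000, H 1.250
Multiplying each by 4 gives whole numbers: C 4.00, H 5.00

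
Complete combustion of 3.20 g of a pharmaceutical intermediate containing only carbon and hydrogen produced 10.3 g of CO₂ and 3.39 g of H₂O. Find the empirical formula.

mol C = 10.3 g CO₂ ÷ 44.009 g/mol = 0.2340 mol
mol H = 2 × 3.39 g H₂O ÷ 18.015 g/mol = 0.3764 mol
Divide by the smallest (0.2340 mol): C 1.000, H 1.608
Multiplying each by 5 gives whole numbers: C 5.00, H 8.04

C5H8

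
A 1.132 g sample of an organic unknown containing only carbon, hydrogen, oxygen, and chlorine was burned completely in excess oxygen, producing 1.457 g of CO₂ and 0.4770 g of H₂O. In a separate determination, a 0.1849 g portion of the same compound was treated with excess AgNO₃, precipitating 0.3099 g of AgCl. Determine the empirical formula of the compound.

C5H8Cl2O2

mol C = 1.457 g CO₂ ÷ 44.009 g/mol = 0.033107 mol
mol H = 2 × 0.4770 g H₂O ÷ 18.015 g/mol = 0.052956 mol
From the AgCl data: mol Cl per gram of compound = (0.3099 ÷ 143.318) ÷ 0.1849 = 0.011695 mol/g, so in the 1.132 g combustion sample mol Cl = 0.013238 mol
mass O = 1.132 − (0.39765 + 0.053380 + 0.46930) = 0.21168 g → mol O = 0.21168 ÷ 15.999 = 0.013231 mol
Divide by the smallest (0.013231 mol): C 2.502, H 4.002, Cl 1.001, O 1.000
Multiplying each by 2 gives whole numbers: C 5.00, H 8.00, Cl 2.00, O 2.00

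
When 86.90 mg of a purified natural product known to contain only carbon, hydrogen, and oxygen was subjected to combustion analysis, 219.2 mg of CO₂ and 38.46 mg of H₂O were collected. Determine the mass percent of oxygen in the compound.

mol C = 0.2192 g CO₂ ÷ 44.009 g/mol = 0.0049808 mol
mol H = 2 × 0.03846 g H₂O ÷ 18.015 g/mol = 0.0042698 mol
mass O = 0.08690 − (0.059824 + 0.0043039) = 0.022772 g → mol O = 0.022772 ÷ 15.999 = 0.0014233 mol
mass % O = 0.022772 g ÷ 0.08690 g × 100%

26.20%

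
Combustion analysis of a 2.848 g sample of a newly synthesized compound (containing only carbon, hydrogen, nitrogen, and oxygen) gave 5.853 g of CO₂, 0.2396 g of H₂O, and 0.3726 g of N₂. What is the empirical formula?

mol C = 5.853 g CO₂ ÷ 44.009 g/mol = 0.13300 mol
mol H = 2 × 0.2396 g H₂O ÷ 18.015 g/mol = 0.026600 mol
mol N = 2 × 0.3726 g N₂ ÷ 28.014 g/mol = 0.026601 mol
mass O = 2.848 − (1.5974 + 0.026813 + 0.37260) = 0.85118 g → mol O = 0.85118 ÷ 15.999 = 0.053202 mol
Divide by the smallest (0.026600 mol): C 5.000, H 1.000, N 1.000, O 2.000

C5HNO2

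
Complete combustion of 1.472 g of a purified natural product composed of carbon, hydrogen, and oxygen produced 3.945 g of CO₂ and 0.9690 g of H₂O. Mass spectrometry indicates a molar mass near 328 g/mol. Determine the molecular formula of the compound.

mol C = 3.945 g CO₂ ÷ 44.009 g/mol = 0.089641 mol
mol H = 2 × 0.9690 g H₂O ÷ 18.015 g/mol = 0.10758 mol
mass O = 1.472 − (1.0767 + 0.10844) = 0.28689 g → mol O = 0.28689 ÷ 15.999 = 0.017932 mol
Divide by the smallest (0.017932 mol): C 4.999, H 5.999, O 1.000
Empirical formula: C5H6O
Empirical-formula mass = 82.10 g/mol; 328 ÷ 82.10 ≈ 4, so the molecular formula is C20H24O4.

C20H24O4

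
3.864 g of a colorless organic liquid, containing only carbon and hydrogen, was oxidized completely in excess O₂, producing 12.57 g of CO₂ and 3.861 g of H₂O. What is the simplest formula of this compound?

C2H3

mol C = 12.57 g CO₂ ÷ 44.009 g/mol = 0.28562 mol
mol H = 2 × 3.861 g H₂O ÷ 18.015 g/mol = 0.42864 mol
Divide by the smallest (0.28562 mol): C 1.000, H 1.501
Multiplying each by 2 gives whole numbers: C 2.00, H 3.00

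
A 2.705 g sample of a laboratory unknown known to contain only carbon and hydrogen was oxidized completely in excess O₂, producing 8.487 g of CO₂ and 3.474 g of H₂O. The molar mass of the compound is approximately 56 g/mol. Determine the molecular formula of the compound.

C4H8

mol C = 8.487 g CO₂ ÷ 44.009 g/mol = 0.19285 mol
mol H = 2 × 3.474 g H₂O ÷ 18.015 g/mol = 0.38568 mol
Divide by the smallest (0.19285 mol): C 1.000, H 2.000
Empirical formula: CH2
Empirical-formula mass = 14.03 g/mol; 56 ÷ 14.03 ≈ 4, so the molecular formula is C4H8.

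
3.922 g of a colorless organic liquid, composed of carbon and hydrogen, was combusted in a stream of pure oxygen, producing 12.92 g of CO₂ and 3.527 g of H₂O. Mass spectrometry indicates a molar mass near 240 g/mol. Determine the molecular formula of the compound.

mol C = 12.92 g CO₂ ÷ 44.009 g/mol = 0.29358 mol
mol H = 2 × 3.527 g H₂O ÷ 18.015 g/mol = 0.39156 mol
Divide by the smallest (0.29358 mol): C 1.000, H 1.334
Multiplying each by 3 gives whole numbers: C 3.00, H 4.00
Empirical formula: C3H4
Empirical-formula mass = 40.06 g/mol; 240 ÷ 40.06 ≈ 6, so the molecular formula is C18H24.

C18H24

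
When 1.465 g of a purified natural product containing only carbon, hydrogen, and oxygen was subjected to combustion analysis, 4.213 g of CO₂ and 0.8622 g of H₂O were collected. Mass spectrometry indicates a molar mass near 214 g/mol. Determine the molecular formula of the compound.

C14H14O2

mol C = 4.213 g CO₂ ÷ 44.009 g/mol = 0.095730 mol
mol H = 2 × 0.8622 g H₂O ÷ 18.015 g/mol = 0.095720 mol
mass O = 1.465 − (1.1498 + 0.096486) = 0.21870 g → mol O = 0.21870 ÷ 15.999 = 0.013669 mol
Divide by the smallest (0.013669 mol): C 7.003, H 7.003, O 1.000
Empirical formula: C7H7O
Empirical-formula mass = 107.13 g/mol; 214 ÷ 107.13 ≈ 2, so the molecular formula is C14H14O2.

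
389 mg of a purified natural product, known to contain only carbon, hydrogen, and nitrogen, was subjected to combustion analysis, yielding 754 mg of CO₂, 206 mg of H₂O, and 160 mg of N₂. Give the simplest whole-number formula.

C3H4N2

mol C = 0.754 g CO₂ ÷ 44.009 g/mol = 0.01713 mol
mol H = 2 × 0.206 g H₂O ÷ 18.015 g/mol = 0.02287 mol
mol N = 2 × 0.160 g N₂ ÷ 28.014 g/mol = 0.01142 mol
Divide by the smallest (0.01142 mol): C 1.500, H 2.002, N 1.000
Multiplying each by 2 gives whole numbers: C 3.00, H 4.00, N 2.00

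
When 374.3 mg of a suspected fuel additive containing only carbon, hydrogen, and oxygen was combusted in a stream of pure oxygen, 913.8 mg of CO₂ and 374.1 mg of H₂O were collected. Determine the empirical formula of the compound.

C4H8O

mol C = 0.9138 g CO₂ ÷ 44.009 g/mol = 0.020764 mol
mol H = 2 × 0.3741 g H₂O ÷ 18.015 g/mol = 0.041532 mol
mass O = 0.3743 − (0.24940 + 0.041864) = 0.083040 g → mol O = 0.083040 ÷ 15.999 = 0.0051903 mol
Divide by the smallest (0.0051903 mol): C 4.001, H 8.002, O 1.000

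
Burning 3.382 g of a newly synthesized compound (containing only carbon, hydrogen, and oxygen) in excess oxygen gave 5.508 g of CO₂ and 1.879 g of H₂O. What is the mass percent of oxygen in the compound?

49.33%

mol C = 5.508 g CO₂ ÷ 44.009 g/mol = 0.12516 mol
mol H = 2 × 1.879 g H₂O ÷ 18.015 g/mol = 0.20860 mol
mass O = 3.382 − (1.5033 + 0.21027) = 1.6685 g → mol O = 1.6685 ÷ 15.999 = 0.10429 mol
mass % O = 1.6685 g ÷ 3.382 g × 100%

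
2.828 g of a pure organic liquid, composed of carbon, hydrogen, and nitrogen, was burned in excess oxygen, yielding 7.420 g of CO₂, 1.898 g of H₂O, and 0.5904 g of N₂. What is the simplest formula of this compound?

C4H5N

mol C = 7.420 g CO₂ ÷ 44.009 g/mol = 0.16860 mol
mol H = 2 × 1.898 g H₂O ÷ 18.015 g/mol = 0.21071 mol
mol N = 2 × 0.5904 g N₂ ÷ 28.014 g/mol = 0.042150 mol
Divide by the smallest (0.042150 mol): C 4.000, H 4.999, N 1.000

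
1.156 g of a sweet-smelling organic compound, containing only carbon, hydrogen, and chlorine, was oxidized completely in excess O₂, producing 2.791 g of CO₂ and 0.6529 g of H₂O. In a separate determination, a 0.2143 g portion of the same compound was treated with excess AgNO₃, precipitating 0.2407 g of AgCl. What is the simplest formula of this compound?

C7H8Cl

mol C = 2.791 g CO₂ ÷ 44.009 g/mol = 0.063419 mol
mol H = 2 × 0.6529 g H₂O ÷ 18.015 g/mol = 0.072484 mol
From the AgCl data: mol Cl per gram of compound = (0.2407 ÷ 143.318) ÷ 0.2143 = 0.0078371 mol/g, so in the 1.156 g combustion sample mol Cl = 0.0090596 mol
Divide by the smallest (0.0090596 mol): C 7.000, H 8.001, Cl 1.000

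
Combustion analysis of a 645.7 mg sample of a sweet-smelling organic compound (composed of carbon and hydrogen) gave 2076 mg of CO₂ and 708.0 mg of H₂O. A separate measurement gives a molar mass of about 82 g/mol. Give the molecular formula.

mol C = 2.076 g CO₂ ÷ 44.009 g/mol = 0.047172 mol
mol H = 2 × 0.7080 g H₂O ÷ 18.015 g/mol = 0.078601 mol
Divide by the smallest (0.047172 mol): C 1.000, H 1.666
Multiplying each by 3 gives whole numbers: C 3.00, H 5.00
Empirical formula: C3H5
Empirical-formula mass = 41.07 g/mol; 82 ÷ 41.07 ≈ 2, so the molecular formula is C6H10.

C6H10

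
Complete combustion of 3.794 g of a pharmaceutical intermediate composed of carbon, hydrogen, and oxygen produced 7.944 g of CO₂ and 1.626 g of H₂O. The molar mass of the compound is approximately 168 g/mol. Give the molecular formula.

mol C = 7.944 g CO₂ ÷ 44.009 g/mol = 0.18051 mol
mol H = 2 × 1.626 g H₂O ÷ 18.015 g/mol = 0.18052 mol
mass O = 3.794 − (2.1681 + 0.18196) = 1.4440 g → mol O = 1.4440 ÷ 15.999 = 0.090253 mol
Divide by the smallest (0.090253 mol): C 2.000, H 2.000, O 1.000
Empirical formula: C2H2O
Empirical-formula mass = 42.04 g/mol; 168 ÷ 42.04 ≈ 4, so the molecular formula is C8H8O4.

C8H8O4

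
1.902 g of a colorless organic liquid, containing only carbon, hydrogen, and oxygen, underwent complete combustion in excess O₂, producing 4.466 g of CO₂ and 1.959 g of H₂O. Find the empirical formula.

mol C = 4.466 g CO₂ ÷ 44.009 g/mol = 0.10148 mol
mol H = 2 × 1.959 g H₂O ÷ 18.015 g/mol = 0.21749 mol
mass O = 1.902 − (1.2189 + 0.21923) = 0.46391 g → mol O = 0.46391 ÷ 15.999 = 0.028996 mol
Divide by the smallest (0.028996 mol): C 3.500, H 7.501, O 1.000
Multiplying each by 2 gives whole numbers: C 7.00, H 15.00, O 2.00

C7H15O2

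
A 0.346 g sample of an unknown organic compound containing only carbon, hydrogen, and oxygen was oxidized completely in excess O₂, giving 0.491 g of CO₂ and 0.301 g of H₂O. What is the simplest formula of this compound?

CH3O

mol C = 0.491 g CO₂ ÷ 44.009 g/mol = 0.01116 mol
mol H = 2 × 0.301 g H₂O ÷ 18.015 g/mol = 0.03342 mol
mass O = 0.346 − (0.1340 + 0.03368) = 0.1783 g → mol O = 0.1783 ÷ 15.999 = 0.01115 mol
Divide by the smallest (0.01115 mol): C 1.001, H 2.998, O 1.000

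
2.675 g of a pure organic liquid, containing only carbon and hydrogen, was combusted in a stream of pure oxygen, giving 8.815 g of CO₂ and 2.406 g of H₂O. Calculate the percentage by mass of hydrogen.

10.07%

mol C = 8.815 g CO₂ ÷ 44.009 g/mol = 0.20030 mol
mol H = 2 × 2.406 g H₂O ÷ 18.015 g/mol = 0.26711 mol
mass % H = 0.26925 g ÷ 2.675 g × 100%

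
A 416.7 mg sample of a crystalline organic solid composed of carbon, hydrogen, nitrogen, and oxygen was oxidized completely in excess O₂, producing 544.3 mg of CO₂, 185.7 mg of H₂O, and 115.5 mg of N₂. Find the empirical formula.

mol C = 0.5443 g CO₂ ÷ 44.009 g/mol = 0.012368 mol
mol H = 2 × 0.1857 g H₂O ÷ 18.015 g/mol = 0.020616 mol
mol N = 2 × 0.1155 g N₂ ÷ 28.014 g/mol = 0.0082459 mol
mass O = 0.4167 − (0.14855 + 0.020781 + 0.11550) = 0.13187 g → mol O = 0.13187 ÷ 15.999 = 0.0082423 mol
Divide by the smallest (0.0082423 mol): C 1.501, H 2.501, N 1.000, O 1.000
Multiplying each by 2 gives whole numbers: C 3.00, H 5.00, N 2.00, O 2.00

C3H5N2O2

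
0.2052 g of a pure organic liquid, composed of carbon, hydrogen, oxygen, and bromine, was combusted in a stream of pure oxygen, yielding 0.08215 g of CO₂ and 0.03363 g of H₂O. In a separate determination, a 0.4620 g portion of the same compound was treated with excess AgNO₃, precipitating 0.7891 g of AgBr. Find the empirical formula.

CH2BrO

mol C = 0.08215 g CO₂ ÷ 44.009 g/mol = 0.0018667 mol
mol H = 2 × 0.03363 g H₂O ÷ 18.015 g/mol = 0.0037336 mol
From the AgBr data: mol Br per gram of compound = (0.7891 ÷ 187.772) ÷ 0.4620 = 0.0090962 mol/g, so in the 0.2052 g combustion sample mol Br = 0.0018665 mol
mass O = 0.2052 − (0.022420 + 0.0037634 + 0.14914) = 0.029872 g → mol O = 0.029872 ÷ 15.999 = 0.0018671 mol
Divide by the smallest (0.0018665 mol): C 1.000, H 2.000, Br 1.000, O 1.000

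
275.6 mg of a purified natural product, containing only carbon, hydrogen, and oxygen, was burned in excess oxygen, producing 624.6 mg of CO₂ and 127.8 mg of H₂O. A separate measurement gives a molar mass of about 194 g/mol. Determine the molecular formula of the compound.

C10H10O4

mol C = 0.6246 g CO₂ ÷ 44.009 g/mol = 0.014193 mol
mol H = 2 × 0.1278 g H₂O ÷ 18.015 g/mol = 0.014188 mol
mass O = 0.2756 − (0.17047 + 0.014302) = 0.090832 g → mol O = 0.090832 ÷ 15.999 = 0.0056773 mol
Divide by the smallest (0.0056773 mol): C 2.500, H 2.499, O 1.000
Multiplying each by 2 gives whole numbers: C 5.00, H 5.00, O 2.00
Empirical formula: C5H5O2
Empirical-formula mass = 97.09 g/mol; 194 ÷ 97.09 ≈ 2, so the molecular formula is C10H10O4.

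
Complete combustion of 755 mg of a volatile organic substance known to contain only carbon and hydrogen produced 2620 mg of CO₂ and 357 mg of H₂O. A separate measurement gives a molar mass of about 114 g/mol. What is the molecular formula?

C9H6

mol C = 2.62 g CO₂ ÷ 44.009 g/mol = 0.05953 mol
mol H = 2 × 0.357 g H₂O ÷ 18.015 g/mol = 0.03963 mol
Divide by the smallest (0.03963 mol): C 1.502, H 1.000
Multiplying each by 2 gives whole numbers: C 3.00, H 2.00
Empirical formula: C3H2
Empirical-formula mass = 38.05 g/mol; 114 ÷ 38.05 ≈ 3, so the molecular formula is C9H6.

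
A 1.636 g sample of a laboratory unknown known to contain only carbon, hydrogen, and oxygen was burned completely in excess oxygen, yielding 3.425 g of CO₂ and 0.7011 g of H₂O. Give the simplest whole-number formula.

C2H2O

mol C = 3.425 g CO₂ ÷ 44.009 g/mol = 0.077825 mol
mol H = 2 × 0.7011 g H₂O ÷ 18.015 g/mol = 0.077835 mol
mass O = 1.636 − (0.93476 + 0.078458) = 0.62279 g → mol O = 0.62279 ÷ 15.999 = 0.038927 mol
Divide by the smallest (0.038927 mol): C 1.999, H 2.000, O 1.000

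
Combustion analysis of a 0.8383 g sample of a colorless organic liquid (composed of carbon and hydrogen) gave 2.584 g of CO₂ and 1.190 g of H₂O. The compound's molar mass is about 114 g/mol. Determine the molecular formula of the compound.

mol C = 2.584 g CO₂ ÷ 44.009 g/mol = 0.058715 mol
mol H = 2 × 1.190 g H₂O ÷ 18.015 g/mol = 0.13211 mol
Divide by the smallest (0.058715 mol): C 1.000, H 2.250
Multiplying each by 4 gives whole numbers: C 4.00, H 9.00
Empirical formula: C4H9
Empirical-formula mass = 57.12 g/mol; 114 ÷ 57.12 ≈ 2, so the molecular formula is C8H18.

C8H18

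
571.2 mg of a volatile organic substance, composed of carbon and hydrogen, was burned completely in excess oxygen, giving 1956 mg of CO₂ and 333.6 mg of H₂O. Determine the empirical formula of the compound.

mol C = 1.956 g CO₂ ÷ 44.009 g/mol = 0.044445 mol
mol H = 2 × 0.3336 g H₂O ÷ 18.015 g/mol = 0.037036 mol
Divide by the smallest (0.037036 mol): C 1.200, H 1.000
Multiplying each by 5 gives whole numbers: C 6.00, H 5.00

C6H5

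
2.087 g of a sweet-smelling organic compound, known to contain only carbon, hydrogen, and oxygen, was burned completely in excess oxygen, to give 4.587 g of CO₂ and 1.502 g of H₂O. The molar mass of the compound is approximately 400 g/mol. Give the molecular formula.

C20H32O8

mol C = 4.587 g CO₂ ÷ 44.009 g/mol = 0.10423 mol
mol H = 2 × 1.502 g H₂O ÷ 18.015 g/mol = 0.16675 mol
mass O = 2.087 − (1.2519 + 0.16808) = 0.66703 g → mol O = 0.66703 ÷ 15.999 = 0.041692 mol
Divide by the smallest (0.041692 mol): C 2.500, H 4.000, O 1.000
Multiplying each by 2 gives whole numbers: C 5.00, H 8.00, O 2.00
Empirical formula: C5H8O2
Empirical-formula mass = 100.12 g/mol; 400 ÷ 100.12 ≈ 4, so the molecular formula is C20H32O8.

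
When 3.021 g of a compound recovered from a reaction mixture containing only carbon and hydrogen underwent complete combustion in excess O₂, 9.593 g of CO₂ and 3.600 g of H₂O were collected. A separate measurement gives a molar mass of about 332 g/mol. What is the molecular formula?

mol C = 9.593 g CO₂ ÷ 44.009 g/mol = 0.21798 mol
mol H = 2 × 3.600 g H₂O ÷ 18.015 g/mol = 0.39967 mol
Divide by the smallest (0.21798 mol): C 1.000, H 1.834
Multiplying each by 6 gives whole numbers: C 6.00, H 11.00
Empirical formula: C6H11
Empirical-formula mass = 83.15 g/mol; 332 ÷ 83.15 ≈ 4, so the molecular formula is C24H44.

C24H44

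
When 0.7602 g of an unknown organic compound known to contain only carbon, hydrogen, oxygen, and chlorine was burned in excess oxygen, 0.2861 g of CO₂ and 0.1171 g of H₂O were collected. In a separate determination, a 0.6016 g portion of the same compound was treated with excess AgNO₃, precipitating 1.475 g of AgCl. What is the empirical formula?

mol C = 0.2861 g CO₂ ÷ 44.009 g/mol = 0.0065009 mol
mol H = 2 × 0.1171 g H₂O ÷ 18.015 g/mol = 0.013000 mol
From the AgCl data: mol Cl per gram of compound = (1.475 ÷ 143.318) ÷ 0.6016 = 0.017107 mol/g, so in the 0.7602 g combustion sample mol Cl = 0.013005 mol
mass O = 0.7602 − (0.078083 + 0.013104 + 0.46103) = 0.20798 g → mol O = 0.20798 ÷ 15.999 = 0.013000 mol
Divide by the smallest (0.0065009 mol): C 1.000, H 2.000, Cl 2.000, O 2.000

CH2Cl2O2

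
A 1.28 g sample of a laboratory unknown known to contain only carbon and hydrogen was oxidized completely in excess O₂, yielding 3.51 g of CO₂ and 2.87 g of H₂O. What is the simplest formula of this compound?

CH4

mol C = 3.51 g CO₂ ÷ 44.009 g/mol = 0.07976 mol
mol H = 2 × 2.87 g H₂O ÷ 18.015 g/mol = 0.3186 mol
Divide by the smallest (0.07976 mol): C 1.000, H 3.995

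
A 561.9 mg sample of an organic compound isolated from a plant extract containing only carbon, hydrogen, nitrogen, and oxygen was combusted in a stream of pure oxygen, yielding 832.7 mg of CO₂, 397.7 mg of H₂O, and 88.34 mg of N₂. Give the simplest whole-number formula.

mol C = 0.8327 g CO₂ ÷ 44.009 g/mol = 0.018921 mol
mol H = 2 × 0.3977 g H₂O ÷ 18.015 g/mol = 0.044152 mol
mol N = 2 × 0.08834 g N₂ ÷ 28.014 g/mol = 0.0063068 mol
mass O = 0.5619 − (0.22726 + 0.044505 + 0.088340) = 0.20179 g → mol O = 0.20179 ÷ 15.999 = 0.012613 mol
Divide by the smallest (0.0063068 mol): C 3.000, H 7.001, N 1.000, O 2.000

C3H7NO2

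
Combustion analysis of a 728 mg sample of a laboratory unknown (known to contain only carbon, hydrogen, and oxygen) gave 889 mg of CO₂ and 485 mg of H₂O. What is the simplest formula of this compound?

C3H8O4

mol C = 0.889 g CO₂ ÷ 44.009 g/mol = 0.02020 mol
mol H = 2 × 0.485 g H₂O ÷ 18.015 g/mol = 0.05384 mol
mass O = 0.728 − (0.2426 + 0.05427) = 0.4311 g → mol O = 0.4311 ÷ 15.999 = 0.02695 mol
Divide by the smallest (0.02020 mol): C 1.000, H 2.665, O 1.334
Multiplying each by 3 gives whole numbers: C 3.00, H 8.00, O 4.00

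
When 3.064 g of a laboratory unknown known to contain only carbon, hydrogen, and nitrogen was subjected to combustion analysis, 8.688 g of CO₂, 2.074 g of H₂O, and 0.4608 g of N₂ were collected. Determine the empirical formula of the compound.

C6H7N

mol C = 8.688 g CO₂ ÷ 44.009 g/mol = 0.19741 mol
mol H = 2 × 2.074 g H₂O ÷ 18.015 g/mol = 0.23025 mol
mol N = 2 × 0.4608 g N₂ ÷ 28.014 g/mol = 0.032898 mol
Divide by the smallest (0.032898 mol): C 6.001, H 6.999, N 1.000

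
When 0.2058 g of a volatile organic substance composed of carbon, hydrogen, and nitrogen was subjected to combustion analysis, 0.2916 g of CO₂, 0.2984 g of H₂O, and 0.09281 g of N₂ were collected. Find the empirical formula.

CH5N

mol C = 0.2916 g CO₂ ÷ 44.009 g/mol = 0.0066259 mol
mol H = 2 × 0.2984 g H₂O ÷ 18.015 g/mol = 0.033128 mol
mol N = 2 × 0.09281 g N₂ ÷ 28.014 g/mol = 0.0066260 mol
Divide by the smallest (0.0066259 mol): C 1.000, H 5.000, N 1.000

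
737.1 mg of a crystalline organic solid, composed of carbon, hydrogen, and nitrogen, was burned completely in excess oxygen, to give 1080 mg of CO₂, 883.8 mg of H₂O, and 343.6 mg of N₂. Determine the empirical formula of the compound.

CH4N

mol C = 1.080 g CO₂ ÷ 44.009 g/mol = 0.024540 mol
mol H = 2 × 0.8838 g H₂O ÷ 18.015 g/mol = 0.098118 mol
mol N = 2 × 0.3436 g N₂ ÷ 28.014 g/mol = 0.024531 mol
Divide by the smallest (0.024531 mol): C 1.000, H 4.000, N 1.000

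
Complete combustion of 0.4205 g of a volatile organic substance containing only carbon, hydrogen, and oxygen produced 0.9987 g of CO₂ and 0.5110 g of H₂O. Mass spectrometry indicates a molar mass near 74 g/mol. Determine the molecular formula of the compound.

mol C = 0.9987 g CO₂ ÷ 44.009 g/mol = 0.022693 mol
mol H = 2 × 0.5110 g H₂O ÷ 18.015 g/mol = 0.056731 mol
mass O = 0.4205 − (0.27257 + 0.057184) = 0.090749 g → mol O = 0.090749 ÷ 15.999 = 0.0056722 mol
Divide by the smallest (0.0056722 mol): C 4.001, H 10.002, O 1.000
Empirical formula: C4H10O
Empirical-formula mass = 74.12 g/mol; 74 ÷ 74.12 ≈ 1, so the molecular formula is C4H10O.

C4H10O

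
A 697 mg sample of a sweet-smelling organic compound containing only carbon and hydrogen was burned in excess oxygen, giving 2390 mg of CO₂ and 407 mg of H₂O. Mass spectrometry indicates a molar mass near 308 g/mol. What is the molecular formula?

C24H20

mol C = 2.39 g CO₂ ÷ 44.009 g/mol = 0.05431 mol
mol H = 2 × 0.407 g H₂O ÷ 18.015 g/mol = 0.04518 mol
Divide by the smallest (0.04518 mol): C 1.202, H 1.000
Multiplying each by 5 gives whole numbers: C 6.01, H 5.00
Empirical formula: C6H5
Empirical-formula mass = 77.11 g/mol; 308 ÷ 77.11 ≈ 4, so the molecular formula is C24H20.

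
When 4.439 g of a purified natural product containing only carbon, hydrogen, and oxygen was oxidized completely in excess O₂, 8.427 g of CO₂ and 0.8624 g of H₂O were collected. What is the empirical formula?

mol C = 8.427 g CO₂ ÷ 44.009 g/mol = 0.19148 mol
mol H = 2 × 0.8624 g H₂O ÷ 18.015 g/mol = 0.095742 mol
mass O = 4.439 − (2.2999 + 0.096508) = 2.0426 g → mol O = 2.0426 ÷ 15.999 = 0.12767 mol
Divide by the smallest (0.095742 mol): C 2.000, H 1.000, O 1.333
Multiplying each by 3 gives whole numbers: C 6.00, H 3.00, O 4.00

C6H3O4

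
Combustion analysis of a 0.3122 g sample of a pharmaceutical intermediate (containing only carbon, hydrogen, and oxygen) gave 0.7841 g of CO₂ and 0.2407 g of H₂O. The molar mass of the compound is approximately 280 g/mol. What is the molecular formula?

C16H24O4

mol C = 0.7841 g CO₂ ÷ 44.009 g/mol = 0.017817 mol
mol H = 2 × 0.2407 g H₂O ÷ 18.015 g/mol = 0.026722 mol
mass O = 0.3122 − (0.21400 + 0.026936) = 0.071266 g → mol O = 0.071266 ÷ 15.999 = 0.0044544 mol
Divide by the smallest (0.0044544 mol): C 4.000, H 5.999, O 1.000
Empirical formula: C4H6O
Empirical-formula mass = 70.09 g/mol; 280 ÷ 70.09 ≈ 4, so the molecular formula is C16H24O4.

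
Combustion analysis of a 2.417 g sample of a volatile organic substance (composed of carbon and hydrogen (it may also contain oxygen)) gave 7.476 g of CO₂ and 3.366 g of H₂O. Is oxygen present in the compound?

mol C = 7.476 g CO₂ ÷ 44.009 g/mol = 0.16987 mol
mol H = 2 × 3.366 g H₂O ÷ 18.015 g/mol = 0.37369 mol
C and H together account for 2.4170 g — essentially the entire 2.417 g sample — so the compound contains no oxygen.

no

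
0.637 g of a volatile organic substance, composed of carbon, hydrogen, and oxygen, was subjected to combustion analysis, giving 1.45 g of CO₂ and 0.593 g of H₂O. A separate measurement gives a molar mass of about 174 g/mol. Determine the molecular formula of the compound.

C9H18O3

mol C = 1.45 g CO₂ ÷ 44.009 g/mol = 0.03295 mol
mol H = 2 × 0.593 g H₂O ÷ 18.015 g/mol = 0.06583 mol
mass O = 0.637 − (0.3957 + 0.06636) = 0.1749 g → mol O = 0.1749 ÷ 15.999 = 0.01093 mol
Divide by the smallest (0.01093 mol): C 3.014, H 6.022, O 1.000
Empirical formula: C3H6O
Empirical-formula mass = 58.08 g/mol; 174 ÷ 58.08 ≈ 3, so the molecular formula is C9H18O3.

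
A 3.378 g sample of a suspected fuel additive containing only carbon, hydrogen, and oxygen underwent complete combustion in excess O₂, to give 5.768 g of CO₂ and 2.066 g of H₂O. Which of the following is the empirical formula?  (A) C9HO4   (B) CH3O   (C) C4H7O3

mol C = 5.768 g CO₂ ÷ 44.009 g/mol = 0.13106 mol
mol H = 2 × 2.066 g H₂O ÷ 18.015 g/mol = 0.22936 mol
mass O = 3.378 − (1.5742 + 0.23120) = 1.5726 g → mol O = 1.5726 ÷ 15.999 = 0.098293 mol
Divide by the smallest (0.098293 mol): C 1.333, H 2.333, O 1.000
Multiplying each by 3 gives whole numbers: C 4.00, H 7.00, O 3.00

(C) C4H7O3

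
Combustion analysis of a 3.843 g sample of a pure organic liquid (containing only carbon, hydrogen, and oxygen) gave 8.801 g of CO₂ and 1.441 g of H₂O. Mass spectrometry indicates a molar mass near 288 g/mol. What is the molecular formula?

C15H12O6

mol C = 8.801 g CO₂ ÷ 44.009 g/mol = 0.19998 mol
mol H = 2 × 1.441 g H₂O ÷ 18.015 g/mol = 0.15998 mol
mass O = 3.843 − (2.4020 + 0.16126) = 1.2798 g → mol O = 1.2798 ÷ 15.999 = 0.079990 mol
Divide by the smallest (0.079990 mol): C 2.500, H 2.000, O 1.000
Multiplying each by 2 gives whole numbers: C 5.00, H 4.00, O 2.00
Empirical formula: C5H4O2
Empirical-formula mass = 96.08 g/mol; 288 ÷ 96.08 ≈ 3, so the molecular formula is C15H12O6.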